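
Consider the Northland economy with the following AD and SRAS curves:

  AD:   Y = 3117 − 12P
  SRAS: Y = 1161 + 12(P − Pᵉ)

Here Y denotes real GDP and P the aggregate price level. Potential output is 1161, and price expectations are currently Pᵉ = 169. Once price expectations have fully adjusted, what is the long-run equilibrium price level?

Short run: with Pᵉ = 169, SRAS is Y = 12P − 867. Setting AD = SRAS gives 3984 = 24P, so P = 166 and Y = 3117 − 12·166 = 1125.
Output 1125 is below potential 1161, so over time expected prices fall and SRAS shifts right until Y returns to 1161.
Long run: Y = 1161 on the AD curve gives 1161 = 3117 − 12P, so P = 163.

Long-run P = 163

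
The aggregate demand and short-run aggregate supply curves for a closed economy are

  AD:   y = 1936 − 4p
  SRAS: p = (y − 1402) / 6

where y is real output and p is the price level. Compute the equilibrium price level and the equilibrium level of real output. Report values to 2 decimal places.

Rearrange SRAS to y = 1402 + 6p.
Set AD = SRAS: 1936 − 4p = 1402 + 6p, so 534 = 10p and p = 53.40.
Substituting into AD, y = 1936 − 4p = 1722.40.

p = 53.40, y = 1722.40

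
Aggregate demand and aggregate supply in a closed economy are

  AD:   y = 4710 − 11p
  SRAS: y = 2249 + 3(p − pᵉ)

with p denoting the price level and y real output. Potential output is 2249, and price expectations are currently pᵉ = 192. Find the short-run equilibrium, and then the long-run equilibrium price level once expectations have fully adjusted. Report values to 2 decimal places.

Short run: with pᵉ = 192, SRAS is y = 1673 + 3p. Setting AD = SRAS gives 3037 = 14p, so p = 216.93 and y = 4710 − 11p = 2323.79.
Output 2323.79 is above potential 2249, so over time expected prices rise and SRAS shifts left until y returns to 2249.
Long run: y = 2249 on the AD curve gives 2249 = 4710 − 11p, so p = 223.73.

Short run: p = 216.93, y = 2323.79. Long run: p = 223.73.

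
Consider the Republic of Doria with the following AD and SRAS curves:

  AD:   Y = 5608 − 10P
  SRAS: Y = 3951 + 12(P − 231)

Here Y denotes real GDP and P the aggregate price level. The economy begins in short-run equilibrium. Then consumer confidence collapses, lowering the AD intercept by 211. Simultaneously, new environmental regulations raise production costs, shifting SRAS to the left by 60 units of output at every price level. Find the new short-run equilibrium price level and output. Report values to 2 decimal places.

P = 194.45, Y = 3452.45

After both shocks: AD is Y = 5397 − 10P and SRAS is Y = 1119 + 12P.
Setting them equal: 4278 = 22P, so P = 194.45.
Substituting into AD, Y = 3452.45.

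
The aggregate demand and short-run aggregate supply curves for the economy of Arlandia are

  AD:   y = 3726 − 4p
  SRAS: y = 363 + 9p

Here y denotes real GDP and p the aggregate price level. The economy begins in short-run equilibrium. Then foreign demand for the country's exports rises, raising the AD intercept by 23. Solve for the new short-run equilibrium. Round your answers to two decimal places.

p = 260.46, y = 2707.15

This is a positive demand shock: AD shifts right.
New AD: y = 3749 − 4p.
Set AD = SRAS: 3749 − 4p = 363 + 9p, so 3386 = 13p and p = 260.46.
Substituting into AD, y = 2707.15.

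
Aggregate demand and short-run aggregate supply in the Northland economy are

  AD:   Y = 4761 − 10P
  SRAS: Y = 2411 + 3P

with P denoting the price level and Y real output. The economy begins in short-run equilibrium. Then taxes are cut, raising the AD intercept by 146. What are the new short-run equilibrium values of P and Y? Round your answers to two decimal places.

This is a positive demand shock: AD shifts right.
New AD: Y = 4907 − 10P.
Set AD = SRAS: 4907 − 10P = 2411 + 3P, so 2496 = 13P and P = 192.00.
Substituting into AD, Y = 2987.00.

P = 192.00, Y = 2987.00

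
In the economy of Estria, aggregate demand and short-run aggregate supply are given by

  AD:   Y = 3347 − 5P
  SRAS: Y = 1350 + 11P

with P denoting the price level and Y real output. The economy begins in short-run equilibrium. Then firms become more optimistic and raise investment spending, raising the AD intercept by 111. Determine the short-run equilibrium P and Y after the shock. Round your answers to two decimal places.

This is a positive demand shock: AD shifts right.
New AD: Y = 3458 − 5P.
Set AD = SRAS: 3458 − 5P = 1350 + 11P, so 2108 = 16P and P = 131.75.
Substituting into AD, Y = 2799.25.

P = 131.75, Y = 2799.25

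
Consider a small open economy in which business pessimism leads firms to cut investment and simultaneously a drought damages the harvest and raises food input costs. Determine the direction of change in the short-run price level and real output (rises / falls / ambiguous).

The first event is a negative demand shock: AD shifts left, which by itself pushes P down and Y down.
The second is an adverse supply shock: SRAS shifts left, which by itself pushes P up and Y down.
The two shocks push P in opposite directions, so the effect on P is ambiguous. Both shocks push Y down, so Y falls.

Price level: ambiguous; output: falls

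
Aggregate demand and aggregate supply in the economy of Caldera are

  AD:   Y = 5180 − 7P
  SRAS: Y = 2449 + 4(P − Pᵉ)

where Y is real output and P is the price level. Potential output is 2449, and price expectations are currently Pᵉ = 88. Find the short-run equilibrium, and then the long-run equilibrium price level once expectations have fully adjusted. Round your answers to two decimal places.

Short run: with Pᵉ = 88, SRAS is Y = 2097 + 4P. Setting AD = SRAS gives 3083 = 11P, so P = 280.27 and Y = 5180 − 7P = 3218.09.
Output 3218.09 is above potential 2449, so over time expected prices rise and SRAS shifts left until Y returns to 2449.
Long run: Y = 2449 on the AD curve gives 2449 = 5180 − 7P, so P = 390.14.

Short run: P = 280.27, Y = 3218.09. Long run: P = 390.14.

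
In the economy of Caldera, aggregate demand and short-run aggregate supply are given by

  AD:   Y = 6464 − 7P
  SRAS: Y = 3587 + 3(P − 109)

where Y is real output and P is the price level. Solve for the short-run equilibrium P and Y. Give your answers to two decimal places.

Write SRAS as Y = 3587 + 3P − 327 = 3260 + 3P.
Set AD = SRAS: 6464 − 7P = 3260 + 3P, so 3204 = 10P and P = 320.40.
Substituting into AD, Y = 6464 − 7P = 4221.20.

P = 320.40, Y = 4221.20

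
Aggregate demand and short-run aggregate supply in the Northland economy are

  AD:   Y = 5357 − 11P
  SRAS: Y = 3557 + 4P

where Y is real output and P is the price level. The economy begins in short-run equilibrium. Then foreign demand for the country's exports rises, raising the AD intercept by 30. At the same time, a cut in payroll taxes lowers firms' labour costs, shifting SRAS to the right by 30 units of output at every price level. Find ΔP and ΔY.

ΔP = +0, ΔY = +30

After both shocks: AD is Y = 5387 − 11P and SRAS is Y = 3587 + 4P.
Setting them equal: 1800 = 15P, so P = 120.
Y = 5387 − 11·120 = 4067.
Initially P = 120, Y = 4037, so ΔP = +0 and ΔY = +30.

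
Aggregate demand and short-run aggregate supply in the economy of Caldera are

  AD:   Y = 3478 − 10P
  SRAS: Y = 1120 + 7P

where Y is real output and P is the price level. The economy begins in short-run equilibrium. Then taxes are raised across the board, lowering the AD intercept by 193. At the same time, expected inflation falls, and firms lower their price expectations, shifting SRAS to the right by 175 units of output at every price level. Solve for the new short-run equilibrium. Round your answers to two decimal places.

P = 117.06, Y = 2114.41

After both shocks: AD is Y = 3285 − 10P and SRAS is Y = 1295 + 7P.
Setting them equal: 1990 = 17P, so P = 117.06.
Substituting into AD, Y = 2114.41.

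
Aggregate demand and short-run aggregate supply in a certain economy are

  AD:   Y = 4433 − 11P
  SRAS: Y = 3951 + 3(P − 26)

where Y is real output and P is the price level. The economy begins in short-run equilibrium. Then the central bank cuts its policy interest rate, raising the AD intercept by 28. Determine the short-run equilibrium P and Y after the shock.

This is a positive demand shock: AD shifts right.
New AD: Y = 4461 − 11P.
SRAS can be written Y = 3873 + 3P.
Set AD = SRAS: 4461 − 11P = 3873 + 3P, so 588 = 14P and P = 42.
Y = 4461 − 11·42 = 3999.

P = 42, Y = 3999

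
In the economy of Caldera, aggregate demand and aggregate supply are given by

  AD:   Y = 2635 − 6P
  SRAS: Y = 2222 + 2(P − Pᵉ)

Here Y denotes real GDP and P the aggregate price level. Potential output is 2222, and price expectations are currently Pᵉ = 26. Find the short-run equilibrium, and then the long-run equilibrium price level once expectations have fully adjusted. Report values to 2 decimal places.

Short run: with Pᵉ = 26, SRAS is Y = 2170 + 2P. Setting AD = SRAS gives 465 = 8P, so P = 58.13 and Y = 2635 − 6P = 2286.25.
Output 2286.25 is above potential 2222, so over time expected prices rise and SRAS shifts left until Y returns to 2222.
Long run: Y = 2222 on the AD curve gives 2222 = 2635 − 6P, so P = 68.83.

Short run: P = 58.13, Y = 2286.25. Long run: P = 68.83.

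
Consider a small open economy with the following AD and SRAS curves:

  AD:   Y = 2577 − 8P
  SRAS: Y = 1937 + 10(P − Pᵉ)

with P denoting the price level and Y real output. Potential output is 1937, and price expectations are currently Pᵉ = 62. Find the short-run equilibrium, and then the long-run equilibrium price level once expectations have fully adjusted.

Short run: with Pᵉ = 62, SRAS is Y = 1317 + 10P. Setting AD = SRAS gives 1260 = 18P, so P = 70 and Y = 2577 − 8·70 = 2017.
Output 2017 is above potential 1937, so over time expected prices rise and SRAS shifts left until Y returns to 1937.
Long run: Y = 1937 on the AD curve gives 1937 = 2577 − 8P, so P = 80.

Short run: P = 70, Y = 2017. Long run: P = 80.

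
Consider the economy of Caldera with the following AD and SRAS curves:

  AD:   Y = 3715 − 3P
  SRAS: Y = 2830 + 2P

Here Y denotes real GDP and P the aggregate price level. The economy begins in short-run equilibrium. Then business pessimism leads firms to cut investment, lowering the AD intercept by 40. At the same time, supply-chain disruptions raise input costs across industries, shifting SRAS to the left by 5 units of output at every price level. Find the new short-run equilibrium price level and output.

P = 170, Y = 3165

After both shocks: AD is Y = 3675 − 3P and SRAS is Y = 2825 + 2P.
Setting them equal: 850 = 5P, so P = 170.
Y = 3675 − 3·170 = 3165.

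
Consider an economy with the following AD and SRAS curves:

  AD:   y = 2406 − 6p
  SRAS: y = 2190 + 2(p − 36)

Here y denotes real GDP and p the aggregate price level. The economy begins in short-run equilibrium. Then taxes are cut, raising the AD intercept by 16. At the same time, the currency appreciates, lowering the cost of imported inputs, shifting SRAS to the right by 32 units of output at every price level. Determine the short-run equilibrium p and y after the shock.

p = 34, y = 2218

After both shocks: AD is y = 2422 − 6p and SRAS is y = 2150 + 2p.
Setting them equal: 272 = 8p, so p = 34.
y = 2422 − 6·34 = 2218.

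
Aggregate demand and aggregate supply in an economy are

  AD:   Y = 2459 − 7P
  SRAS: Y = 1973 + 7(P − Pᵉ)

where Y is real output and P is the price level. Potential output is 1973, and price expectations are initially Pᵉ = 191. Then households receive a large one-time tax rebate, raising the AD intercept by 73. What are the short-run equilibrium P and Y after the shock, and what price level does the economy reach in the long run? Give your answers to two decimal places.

Short run: P = 135.43, Y = 1584.00. Long run: P = 79.86.

AD shifts right: new AD is Y = 2532 − 7P. With Pᵉ = 191, SRAS is Y = 636 + 7P.
Short run: 2532 − 7P = 636 + 7P gives 1896 = 14P, so P = 135.43 and Y = 2532 − 7P = 1584.00.
Y = 1584.00 is below potential 1973; expectations adjust and SRAS shifts right until Y = 1973.
Long run: on the new AD curve, 1973 = 2532 − 7P gives P = 79.86.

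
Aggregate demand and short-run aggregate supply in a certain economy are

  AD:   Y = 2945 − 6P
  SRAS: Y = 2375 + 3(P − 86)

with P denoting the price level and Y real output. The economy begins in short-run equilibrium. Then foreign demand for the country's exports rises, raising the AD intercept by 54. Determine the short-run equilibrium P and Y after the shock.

This is a positive demand shock: AD shifts right.
New AD: Y = 2999 − 6P.
SRAS can be written Y = 2117 + 3P.
Set AD = SRAS: 2999 − 6P = 2117 + 3P, so 882 = 9P and P = 98.
Y = 2999 − 6·98 = 2411.

P = 98, Y = 2411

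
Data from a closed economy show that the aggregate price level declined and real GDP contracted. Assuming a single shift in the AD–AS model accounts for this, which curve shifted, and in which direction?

AD shifted left

P fell and Y fell. An AD shift moves P and Y in the same direction; an SRAS shift moves them in opposite directions.
Here P and Y moved in the same direction, so the AD curve shifted.
Since Y fell, AD shifted left.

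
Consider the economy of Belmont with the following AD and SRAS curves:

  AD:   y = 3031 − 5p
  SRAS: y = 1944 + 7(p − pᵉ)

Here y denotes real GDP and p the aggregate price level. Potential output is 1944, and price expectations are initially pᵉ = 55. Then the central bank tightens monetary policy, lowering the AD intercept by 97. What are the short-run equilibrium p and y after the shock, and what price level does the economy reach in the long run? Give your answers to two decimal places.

AD shifts left: new AD is y = 2934 − 5p. With pᵉ = 55, SRAS is y = 1559 + 7p.
Short run: 2934 − 5p = 1559 + 7p gives 1375 = 12p, so p = 114.58 and y = 2934 − 5p = 2361.08.
y = 2361.08 is above potential 1944; expectations adjust and SRAS shifts left until y = 1944.
Long run: on the new AD curve, 1944 = 2934 − 5p gives p = 198.00.

Short run: p = 114.58, y = 2361.08. Long run: p = 198.00.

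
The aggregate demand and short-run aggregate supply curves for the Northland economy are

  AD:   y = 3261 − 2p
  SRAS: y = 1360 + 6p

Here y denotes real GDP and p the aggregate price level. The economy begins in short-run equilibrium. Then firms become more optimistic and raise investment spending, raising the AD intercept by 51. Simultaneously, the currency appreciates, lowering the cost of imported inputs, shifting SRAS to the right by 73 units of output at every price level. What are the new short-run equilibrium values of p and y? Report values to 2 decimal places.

After both shocks: AD is y = 3312 − 2p and SRAS is y = 1433 + 6p.
Setting them equal: 1879 = 8p, so p = 234.88.
Substituting into AD, y = 2842.25.

p = 234.88, y = 2842.25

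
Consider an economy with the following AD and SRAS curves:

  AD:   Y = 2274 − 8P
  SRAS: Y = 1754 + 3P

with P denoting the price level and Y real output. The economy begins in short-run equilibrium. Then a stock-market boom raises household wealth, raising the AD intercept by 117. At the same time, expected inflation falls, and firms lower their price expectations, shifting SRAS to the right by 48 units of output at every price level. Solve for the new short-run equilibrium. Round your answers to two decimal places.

After both shocks: AD is Y = 2391 − 8P and SRAS is Y = 1802 + 3P.
Setting them equal: 589 = 11P, so P = 53.55.
Substituting into AD, Y = 1962.64.

P = 53.55, Y = 1962.64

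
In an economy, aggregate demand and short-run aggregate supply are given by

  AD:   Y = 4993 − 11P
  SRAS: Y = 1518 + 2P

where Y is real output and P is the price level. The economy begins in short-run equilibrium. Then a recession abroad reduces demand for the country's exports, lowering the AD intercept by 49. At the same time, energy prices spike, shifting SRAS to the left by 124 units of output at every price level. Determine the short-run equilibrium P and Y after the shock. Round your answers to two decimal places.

After both shocks: AD is Y = 4944 − 11P and SRAS is Y = 1394 + 2P.
Setting them equal: 3550 = 13P, so P = 273.08.
Substituting into AD, Y = 1940.15.

P = 273.08, Y = 1940.15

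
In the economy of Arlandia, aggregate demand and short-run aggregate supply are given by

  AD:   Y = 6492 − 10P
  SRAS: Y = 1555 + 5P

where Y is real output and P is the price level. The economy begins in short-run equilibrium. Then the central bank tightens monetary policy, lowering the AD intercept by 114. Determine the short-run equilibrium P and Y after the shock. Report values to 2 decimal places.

P = 321.53, Y = 3162.67

This is a negative demand shock: AD shifts left.
New AD: Y = 6378 − 10P.
Set AD = SRAS: 6378 − 10P = 1555 + 5P, so 4823 = 15P and P = 321.53.
Substituting into AD, Y = 3162.67.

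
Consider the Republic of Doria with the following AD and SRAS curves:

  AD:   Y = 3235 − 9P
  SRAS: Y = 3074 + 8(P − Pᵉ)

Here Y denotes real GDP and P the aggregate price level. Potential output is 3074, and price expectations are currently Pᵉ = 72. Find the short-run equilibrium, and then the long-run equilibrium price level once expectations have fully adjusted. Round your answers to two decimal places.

Short run: P = 43.35, Y = 2844.82. Long run: P = 17.89.

Short run: with Pᵉ = 72, SRAS is Y = 2498 + 8P. Setting AD = SRAS gives 737 = 17P, so P = 43.35 and Y = 3235 − 9P = 2844.82.
Output 2844.82 is below potential 3074, so over time expected prices fall and SRAS shifts right until Y returns to 3074.
Long run: Y = 3074 on the AD curve gives 3074 = 3235 − 9P, so P = 17.89.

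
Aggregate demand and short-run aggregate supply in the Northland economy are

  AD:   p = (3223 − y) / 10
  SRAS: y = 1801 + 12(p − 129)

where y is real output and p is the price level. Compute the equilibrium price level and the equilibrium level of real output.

p = 135, y = 1873

Write SRAS as y = 1801 + 12p − 1548 = 253 + 12p.
Rearrange AD to y = 3223 − 10p.
Set AD = SRAS: 3223 − 10p = 253 + 12p, so 2970 = 22p and p = 135.
Then y = 3223 − 10·135 = 1873.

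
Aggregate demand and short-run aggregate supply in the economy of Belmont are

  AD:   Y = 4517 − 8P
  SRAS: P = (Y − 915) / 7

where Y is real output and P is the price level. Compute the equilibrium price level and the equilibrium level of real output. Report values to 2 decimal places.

P = 240.13, Y = 2595.93

Rearrange SRAS to Y = 915 + 7P.
Set AD = SRAS: 4517 − 8P = 915 + 7P, so 3602 = 15P and P = 240.13.
Substituting into AD, Y = 4517 − 8P = 2595.93.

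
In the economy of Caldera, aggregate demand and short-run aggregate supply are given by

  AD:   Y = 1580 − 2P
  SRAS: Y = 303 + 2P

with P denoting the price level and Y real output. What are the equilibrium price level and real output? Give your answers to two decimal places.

P = 319.25, Y = 941.50

Set AD = SRAS: 1580 − 2P = 303 + 2P, so 1277 = 4P and P = 319.25.
Substituting into AD, Y = 1580 − 2P = 941.50.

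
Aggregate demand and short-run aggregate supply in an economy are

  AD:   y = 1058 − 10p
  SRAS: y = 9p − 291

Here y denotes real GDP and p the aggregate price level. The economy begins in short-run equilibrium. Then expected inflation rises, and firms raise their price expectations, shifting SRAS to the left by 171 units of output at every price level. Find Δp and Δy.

This is a negative supply shock: SRAS shifts left.
New SRAS: y = 9p − 462.
Set AD = SRAS: 1058 − 10p = 9p − 462, so 1520 = 19p and p = 80.
y = 1058 − 10·80 = 258.
Initially p = 71, y = 348, so Δp = +9 and Δy = -90.

Δp = +9, Δy = -90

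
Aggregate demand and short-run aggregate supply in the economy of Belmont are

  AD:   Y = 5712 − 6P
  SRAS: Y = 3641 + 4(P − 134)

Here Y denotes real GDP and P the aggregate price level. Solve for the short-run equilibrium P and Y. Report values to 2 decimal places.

Write SRAS as Y = 3641 + 4P − 536 = 3105 + 4P.
Set AD = SRAS: 5712 − 6P = 3105 + 4P, so 2607 = 10P and P = 260.70.
Substituting into AD, Y = 5712 − 6P = 4147.80.

P = 260.70, Y = 4147.80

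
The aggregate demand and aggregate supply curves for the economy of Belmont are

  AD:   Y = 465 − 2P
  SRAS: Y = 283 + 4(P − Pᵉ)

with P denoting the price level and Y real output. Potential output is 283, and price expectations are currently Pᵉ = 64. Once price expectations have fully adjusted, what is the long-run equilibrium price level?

Long-run P = 91

Short run: with Pᵉ = 64, SRAS is Y = 27 + 4P. Setting AD = SRAS gives 438 = 6P, so P = 73 and Y = 465 − 2·73 = 319.
Output 319 is above potential 283, so over time expected prices rise and SRAS shifts left until Y returns to 283.
Long run: Y = 283 on the AD curve gives 283 = 465 − 2P, so P = 91.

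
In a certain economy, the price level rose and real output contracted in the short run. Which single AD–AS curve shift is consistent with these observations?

P rose and Y fell. An AD shift moves P and Y in the same direction; an SRAS shift moves them in opposite directions.
Here P and Y moved in opposite directions, so the SRAS curve shifted.
Since Y fell, SRAS shifted left.

SRAS shifted left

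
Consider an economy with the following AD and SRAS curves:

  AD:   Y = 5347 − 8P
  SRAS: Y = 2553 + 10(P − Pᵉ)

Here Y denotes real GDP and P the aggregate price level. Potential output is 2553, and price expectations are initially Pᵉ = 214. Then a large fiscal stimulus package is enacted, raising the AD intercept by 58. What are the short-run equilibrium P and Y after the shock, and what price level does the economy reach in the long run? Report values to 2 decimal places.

Short run: P = 277.33, Y = 3186.33. Long run: P = 356.50.

AD shifts right: new AD is Y = 5405 − 8P. With Pᵉ = 214, SRAS is Y = 413 + 10P.
Short run: 5405 − 8P = 413 + 10P gives 4992 = 18P, so P = 277.33 and Y = 5405 − 8P = 3186.33.
Y = 3186.33 is above potential 2553; expectations adjust and SRAS shifts left until Y = 2553.
Long run: on the new AD curve, 2553 = 5405 − 8P gives P = 356.50.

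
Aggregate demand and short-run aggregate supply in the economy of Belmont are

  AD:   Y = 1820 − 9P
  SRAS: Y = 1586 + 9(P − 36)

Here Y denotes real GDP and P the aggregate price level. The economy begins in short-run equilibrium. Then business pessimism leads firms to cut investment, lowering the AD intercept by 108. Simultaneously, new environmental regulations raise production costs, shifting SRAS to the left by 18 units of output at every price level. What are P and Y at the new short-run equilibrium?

P = 26, Y = 1478

After both shocks: AD is Y = 1712 − 9P and SRAS is Y = 1244 + 9P.
Setting them equal: 468 = 18P, so P = 26.
Y = 1712 − 9·26 = 1478.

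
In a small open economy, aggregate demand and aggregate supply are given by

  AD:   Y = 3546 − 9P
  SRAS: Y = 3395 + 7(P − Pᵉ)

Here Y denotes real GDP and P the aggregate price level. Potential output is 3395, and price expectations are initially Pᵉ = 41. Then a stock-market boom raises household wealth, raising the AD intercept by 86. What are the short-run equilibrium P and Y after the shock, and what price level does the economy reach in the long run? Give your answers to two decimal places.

AD shifts right: new AD is Y = 3632 − 9P. With Pᵉ = 41, SRAS is Y = 3108 + 7P.
Short run: 3632 − 9P = 3108 + 7P gives 524 = 16P, so P = 32.75 and Y = 3632 − 9P = 3337.25.
Y = 3337.25 is below potential 3395; expectations adjust and SRAS shifts right until Y = 3395.
Long run: on the new AD curve, 3395 = 3632 − 9P gives P = 26.33.

Short run: P = 32.75, Y = 3337.25. Long run: P = 26.33.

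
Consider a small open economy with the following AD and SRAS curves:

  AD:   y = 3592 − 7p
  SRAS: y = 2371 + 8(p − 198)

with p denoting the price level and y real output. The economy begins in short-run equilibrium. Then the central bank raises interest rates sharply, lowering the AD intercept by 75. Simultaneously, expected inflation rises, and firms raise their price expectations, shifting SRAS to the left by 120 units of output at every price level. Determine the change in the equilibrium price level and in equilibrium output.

After both shocks: AD is y = 3517 − 7p and SRAS is y = 667 + 8p.
Setting them equal: 2850 = 15p, so p = 190.
y = 3517 − 7·190 = 2187.
Initially p = 187, y = 2283, so Δp = +3 and Δy = -96.

Δp = +3, Δy = -96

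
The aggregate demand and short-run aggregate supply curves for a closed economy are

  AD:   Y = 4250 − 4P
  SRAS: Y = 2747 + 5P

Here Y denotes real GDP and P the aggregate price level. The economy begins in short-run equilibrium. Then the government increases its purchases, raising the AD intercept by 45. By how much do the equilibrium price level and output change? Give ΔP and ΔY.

This is a positive demand shock: AD shifts right.
New AD: Y = 4295 − 4P.
Set AD = SRAS: 4295 − 4P = 2747 + 5P, so 1548 = 9P and P = 172.
Y = 4295 − 4·172 = 3607.
Initially P = 167, Y = 3582, so ΔP = +5 and ΔY = +25.

ΔP = +5, ΔY = +25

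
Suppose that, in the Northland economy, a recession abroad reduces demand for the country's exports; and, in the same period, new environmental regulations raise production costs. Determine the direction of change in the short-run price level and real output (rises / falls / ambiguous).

The first event is a negative demand shock: AD shifts left, which by itself pushes P down and Y down.
The second is an adverse supply shock: SRAS shifts left, which by itself pushes P up and Y down.
The two shocks push P in opposite directions, so the effect on P is ambiguous. Both shocks push Y down, so Y falls.

Price level: ambiguous; output: falls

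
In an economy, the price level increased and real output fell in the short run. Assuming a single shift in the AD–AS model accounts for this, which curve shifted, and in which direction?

SRAS shifted left

P rose and Y fell. An AD shift moves P and Y in the same direction; an SRAS shift moves them in opposite directions.
Here P and Y moved in opposite directions, so the SRAS curve shifted.
Since Y fell, SRAS shifted left.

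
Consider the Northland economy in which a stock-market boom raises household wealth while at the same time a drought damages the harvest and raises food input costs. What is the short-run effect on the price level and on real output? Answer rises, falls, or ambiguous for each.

Price level: rises; output: ambiguous

The first event is a positive demand shock: AD shifts right, which by itself pushes P up and Y up.
The second is an adverse supply shock: SRAS shifts left, which by itself pushes P up and Y down.
Both shocks push P up, so P rises. The two shocks push Y in opposite directions, so the effect on Y is ambiguous.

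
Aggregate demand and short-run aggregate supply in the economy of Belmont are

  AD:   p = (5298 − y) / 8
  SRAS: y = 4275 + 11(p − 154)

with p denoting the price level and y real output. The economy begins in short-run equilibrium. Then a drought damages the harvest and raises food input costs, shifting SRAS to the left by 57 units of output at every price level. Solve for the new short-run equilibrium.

p = 146, y = 4130

This is a negative supply shock: SRAS shifts left.
New SRAS: y = 2524 + 11p.
Set AD = SRAS: 5298 − 8p = 2524 + 11p, so 2774 = 19p and p = 146.
y = 5298 − 8·146 = 4130.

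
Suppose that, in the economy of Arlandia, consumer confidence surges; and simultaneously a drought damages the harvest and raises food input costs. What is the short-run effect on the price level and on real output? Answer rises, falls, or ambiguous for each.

The first event is a positive demand shock: AD shifts right, which by itself pushes P up and Y up.
The second is an adverse supply shock: SRAS shifts left, which by itself pushes P up and Y down.
Both shocks push P up, so P rises. The two shocks push Y in opposite directions, so the effect on Y is ambiguous.

Price level: rises; output: ambiguous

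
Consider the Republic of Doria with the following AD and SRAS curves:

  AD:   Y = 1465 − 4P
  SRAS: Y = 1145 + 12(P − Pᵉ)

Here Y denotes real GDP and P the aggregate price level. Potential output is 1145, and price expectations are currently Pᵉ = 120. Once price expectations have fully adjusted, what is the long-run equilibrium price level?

Long-run P = 80

Short run: with Pᵉ = 120, SRAS is Y = 12P − 295. Setting AD = SRAS gives 1760 = 16P, so P = 110 and Y = 1465 − 4·110 = 1025.
Output 1025 is below potential 1145, so over time expected prices fall and SRAS shifts right until Y returns to 1145.
Long run: Y = 1145 on the AD curve gives 1145 = 1465 − 4P, so P = 80.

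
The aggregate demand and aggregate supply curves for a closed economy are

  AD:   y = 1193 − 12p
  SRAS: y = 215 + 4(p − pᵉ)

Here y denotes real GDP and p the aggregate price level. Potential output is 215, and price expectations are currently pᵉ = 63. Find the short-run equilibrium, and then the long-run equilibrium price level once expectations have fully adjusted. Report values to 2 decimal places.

Short run: p = 76.88, y = 270.50. Long run: p = 81.50.

Short run: with pᵉ = 63, SRAS is y = 4p − 37. Setting AD = SRAS gives 1230 = 16p, so p = 76.88 and y = 1193 − 12p = 270.50.
Output 270.50 is above potential 215, so over time expected prices rise and SRAS shifts left until y returns to 215.
Long run: y = 215 on the AD curve gives 215 = 1193 − 12p, so p = 81.50.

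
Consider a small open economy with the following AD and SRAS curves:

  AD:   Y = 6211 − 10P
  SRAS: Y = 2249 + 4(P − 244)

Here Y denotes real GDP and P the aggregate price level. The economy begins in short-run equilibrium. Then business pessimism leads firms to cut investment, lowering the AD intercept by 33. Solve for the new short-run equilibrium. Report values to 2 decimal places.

This is a negative demand shock: AD shifts left.
New AD: Y = 6178 − 10P.
SRAS can be written Y = 1273 + 4P.
Set AD = SRAS: 6178 − 10P = 1273 + 4P, so 4905 = 14P and P = 350.36.
Substituting into AD, Y = 2674.43.

P = 350.36, Y = 2674.43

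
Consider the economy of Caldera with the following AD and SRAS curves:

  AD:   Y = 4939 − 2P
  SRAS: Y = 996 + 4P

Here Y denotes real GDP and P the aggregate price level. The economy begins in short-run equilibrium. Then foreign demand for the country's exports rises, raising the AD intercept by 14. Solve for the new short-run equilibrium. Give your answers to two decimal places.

P = 659.50, Y = 3634.00

This is a positive demand shock: AD shifts right.
New AD: Y = 4953 − 2P.
Set AD = SRAS: 4953 − 2P = 996 + 4P, so 3957 = 6P and P = 659.50.
Substituting into AD, Y = 3634.00.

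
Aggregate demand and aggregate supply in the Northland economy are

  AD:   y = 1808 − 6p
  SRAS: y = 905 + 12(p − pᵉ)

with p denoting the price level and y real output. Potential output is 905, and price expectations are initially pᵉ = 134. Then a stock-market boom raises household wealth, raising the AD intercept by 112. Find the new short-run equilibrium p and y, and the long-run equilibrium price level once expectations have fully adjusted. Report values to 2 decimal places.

AD shifts right: new AD is y = 1920 − 6p. With pᵉ = 134, SRAS is y = 12p − 703.
Short run: 1920 − 6p = 12p − 703 gives 2623 = 18p, so p = 145.72 and y = 1920 − 6p = 1045.67.
y = 1045.67 is above potential 905; expectations adjust and SRAS shifts left until y = 905.
Long run: on the new AD curve, 905 = 1920 − 6p gives p = 169.17.

Short run: p = 145.72, y = 1045.67. Long run: p = 169.17.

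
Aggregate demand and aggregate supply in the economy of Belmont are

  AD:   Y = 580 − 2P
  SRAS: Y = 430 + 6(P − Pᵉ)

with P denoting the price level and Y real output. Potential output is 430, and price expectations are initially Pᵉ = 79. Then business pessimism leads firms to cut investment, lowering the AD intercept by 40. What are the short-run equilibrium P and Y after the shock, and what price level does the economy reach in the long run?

Short run: P = 73, Y = 394. Long run: P = 55.

AD shifts left: new AD is Y = 540 − 2P. With Pᵉ = 79, SRAS is Y = 6P − 44.
Short run: 540 − 2P = 6P − 44 gives 584 = 8P, so P = 73 and Y = 540 − 2·73 = 394.
Y = 394 is below potential 430; expectations adjust and SRAS shifts right until Y = 430.
Long run: on the new AD curve, 430 = 540 − 2P gives P = 55.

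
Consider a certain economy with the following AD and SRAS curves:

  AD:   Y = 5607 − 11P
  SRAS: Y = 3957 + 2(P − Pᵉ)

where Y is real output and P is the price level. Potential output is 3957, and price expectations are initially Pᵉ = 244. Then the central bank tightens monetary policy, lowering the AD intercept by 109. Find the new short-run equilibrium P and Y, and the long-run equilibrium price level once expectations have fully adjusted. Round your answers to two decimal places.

Short run: P = 156.08, Y = 3781.15. Long run: P = 140.09.

AD shifts left: new AD is Y = 5498 − 11P. With Pᵉ = 244, SRAS is Y = 3469 + 2P.
Short run: 5498 − 11P = 3469 + 2P gives 2029 = 13P, so P = 156.08 and Y = 5498 − 11P = 3781.15.
Y = 3781.15 is below potential 3957; expectations adjust and SRAS shifts right until Y = 3957.
Long run: on the new AD curve, 3957 = 5498 − 11P gives P = 140.09.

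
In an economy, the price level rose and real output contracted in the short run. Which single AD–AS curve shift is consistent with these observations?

SRAS shifted left

P rose and Y fell. An AD shift moves P and Y in the same direction; an SRAS shift moves them in opposite directions.
Here P and Y moved in opposite directions, so the SRAS curve shifted.
Since Y fell, SRAS shifted left.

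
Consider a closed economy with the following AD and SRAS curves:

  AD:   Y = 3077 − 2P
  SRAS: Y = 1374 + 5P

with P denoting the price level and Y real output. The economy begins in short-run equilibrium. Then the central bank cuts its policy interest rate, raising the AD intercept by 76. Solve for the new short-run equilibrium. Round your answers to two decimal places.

This is a positive demand shock: AD shifts right.
New AD: Y = 3153 − 2P.
Set AD = SRAS: 3153 − 2P = 1374 + 5P, so 1779 = 7P and P = 254.14.
Substituting into AD, Y = 2644.71.

P = 254.14, Y = 2644.71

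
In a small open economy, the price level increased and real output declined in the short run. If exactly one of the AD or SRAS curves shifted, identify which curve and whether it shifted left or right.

SRAS shifted left

P rose and Y fell. An AD shift moves P and Y in the same direction; an SRAS shift moves them in opposite directions.
Here P and Y moved in opposite directions, so the SRAS curve shifted.
Since Y fell, SRAS shifted left.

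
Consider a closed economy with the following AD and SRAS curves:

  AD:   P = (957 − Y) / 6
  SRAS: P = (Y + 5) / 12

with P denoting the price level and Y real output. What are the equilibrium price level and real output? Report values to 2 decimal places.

P = 53.44, Y = 636.33

Rearrange AD to Y = 957 − 6P.
Rearrange SRAS to Y = 12P − 5.
Set AD = SRAS: 957 − 6P = 12P − 5, so 962 = 18P and P = 53.44.
Substituting into AD, Y = 957 − 6P = 636.33.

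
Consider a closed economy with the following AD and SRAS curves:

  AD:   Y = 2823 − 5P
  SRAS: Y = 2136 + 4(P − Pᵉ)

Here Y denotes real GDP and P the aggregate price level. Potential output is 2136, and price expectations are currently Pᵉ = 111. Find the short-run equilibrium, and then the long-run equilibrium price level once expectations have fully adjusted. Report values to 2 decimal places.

Short run: with Pᵉ = 111, SRAS is Y = 1692 + 4P. Setting AD = SRAS gives 1131 = 9P, so P = 125.67 and Y = 2823 − 5P = 2194.67.
Output 2194.67 is above potential 2136, so over time expected prices rise and SRAS shifts left until Y returns to 2136.
Long run: Y = 2136 on the AD curve gives 2136 = 2823 − 5P, so P = 137.40.

Short run: P = 125.67, Y = 2194.67. Long run: P = 137.40.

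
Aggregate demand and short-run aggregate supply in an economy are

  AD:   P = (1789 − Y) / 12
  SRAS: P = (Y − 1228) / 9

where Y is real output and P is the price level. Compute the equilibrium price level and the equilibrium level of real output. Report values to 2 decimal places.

Rearrange AD to Y = 1789 − 12P.
Rearrange SRAS to Y = 1228 + 9P.
Set AD = SRAS: 1789 − 12P = 1228 + 9P, so 561 = 21P and P = 26.71.
Substituting into AD, Y = 1789 − 12P = 1468.43.

P = 26.71, Y = 1468.43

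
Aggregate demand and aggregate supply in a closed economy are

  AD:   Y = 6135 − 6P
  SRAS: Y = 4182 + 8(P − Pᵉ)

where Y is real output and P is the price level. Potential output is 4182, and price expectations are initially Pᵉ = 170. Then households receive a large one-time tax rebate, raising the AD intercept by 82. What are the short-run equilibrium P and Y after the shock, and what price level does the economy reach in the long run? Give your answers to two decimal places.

Short run: P = 242.50, Y = 4762.00. Long run: P = 339.17.

AD shifts right: new AD is Y = 6217 − 6P. With Pᵉ = 170, SRAS is Y = 2822 + 8P.
Short run: 6217 − 6P = 2822 + 8P gives 3395 = 14P, so P = 242.50 and Y = 6217 − 6P = 4762.00.
Y = 4762.00 is above potential 4182; expectations adjust and SRAS shifts left until Y = 4182.
Long run: on the new AD curve, 4182 = 6217 − 6P gives P = 339.17.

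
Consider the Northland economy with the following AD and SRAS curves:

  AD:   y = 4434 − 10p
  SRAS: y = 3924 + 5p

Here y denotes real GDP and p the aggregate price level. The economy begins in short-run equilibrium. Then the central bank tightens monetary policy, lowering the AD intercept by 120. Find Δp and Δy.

This is a negative demand shock: AD shifts left.
New AD: y = 4314 − 10p.
Set AD = SRAS: 4314 − 10p = 3924 + 5p, so 390 = 15p and p = 26.
y = 4314 − 10·26 = 4054.
Initially p = 34, y = 4094, so Δp = -8 and Δy = -40.

Δp = -8, Δy = -40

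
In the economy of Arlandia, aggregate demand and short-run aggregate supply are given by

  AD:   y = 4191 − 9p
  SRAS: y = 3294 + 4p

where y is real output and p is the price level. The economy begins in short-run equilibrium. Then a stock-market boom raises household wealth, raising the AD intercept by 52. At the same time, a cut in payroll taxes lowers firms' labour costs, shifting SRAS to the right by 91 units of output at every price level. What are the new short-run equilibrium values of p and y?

After both shocks: AD is y = 4243 − 9p and SRAS is y = 3385 + 4p.
Setting them equal: 858 = 13p, so p = 66.
y = 4243 − 9·66 = 3649.

p = 66, y = 3649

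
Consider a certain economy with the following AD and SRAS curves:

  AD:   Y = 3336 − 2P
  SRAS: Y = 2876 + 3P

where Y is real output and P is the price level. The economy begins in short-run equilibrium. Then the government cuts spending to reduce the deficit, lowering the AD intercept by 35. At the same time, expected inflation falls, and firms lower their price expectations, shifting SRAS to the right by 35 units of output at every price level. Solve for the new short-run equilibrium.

After both shocks: AD is Y = 3301 − 2P and SRAS is Y = 2911 + 3P.
Setting them equal: 390 = 5P, so P = 78.
Y = 3301 − 2·78 = 3145.

P = 78, Y = 3145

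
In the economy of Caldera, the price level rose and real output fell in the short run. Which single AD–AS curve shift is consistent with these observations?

P rose and Y fell. An AD shift moves P and Y in the same direction; an SRAS shift moves them in opposite directions.
Here P and Y moved in opposite directions, so the SRAS curve shifted.
Since Y fell, SRAS shifted left.

SRAS shifted left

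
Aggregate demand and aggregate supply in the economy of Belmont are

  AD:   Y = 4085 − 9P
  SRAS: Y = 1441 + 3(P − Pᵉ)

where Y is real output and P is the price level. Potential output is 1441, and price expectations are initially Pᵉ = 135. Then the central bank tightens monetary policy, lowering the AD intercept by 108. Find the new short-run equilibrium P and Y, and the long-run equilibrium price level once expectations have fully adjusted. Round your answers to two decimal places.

AD shifts left: new AD is Y = 3977 − 9P. With Pᵉ = 135, SRAS is Y = 1036 + 3P.
Short run: 3977 − 9P = 1036 + 3P gives 2941 = 12P, so P = 245.08 and Y = 3977 − 9P = 1771.25.
Y = 1771.25 is above potential 1441; expectations adjust and SRAS shifts left until Y = 1441.
Long run: on the new AD curve, 1441 = 3977 − 9P gives P = 281.78.

Short run: P = 245.08, Y = 1771.25. Long run: P = 281.78.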